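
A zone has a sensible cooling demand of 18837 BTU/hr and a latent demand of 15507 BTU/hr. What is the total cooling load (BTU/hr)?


Qt = 18837 + 15507 = 34344 BTU/hr

34344 BTU/hr


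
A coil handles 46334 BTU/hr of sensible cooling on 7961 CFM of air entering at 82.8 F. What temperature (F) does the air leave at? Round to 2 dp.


dT = 46334/(1.08*7961) = 5.3890
T_leave = 82.8 - 5.3890 = 77.41 F

77.41 F


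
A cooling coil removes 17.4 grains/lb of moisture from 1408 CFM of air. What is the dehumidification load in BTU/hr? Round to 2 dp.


Q = 0.68 * 1408 * 17.4 = 16659.46 BTU/hr

16659.46 BTU/hr


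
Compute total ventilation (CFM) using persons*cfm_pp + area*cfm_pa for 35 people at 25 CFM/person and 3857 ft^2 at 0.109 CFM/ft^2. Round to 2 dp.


Total = 35*25 + 3857*0.109 = 1295.41 CFM

1295.41 CFM


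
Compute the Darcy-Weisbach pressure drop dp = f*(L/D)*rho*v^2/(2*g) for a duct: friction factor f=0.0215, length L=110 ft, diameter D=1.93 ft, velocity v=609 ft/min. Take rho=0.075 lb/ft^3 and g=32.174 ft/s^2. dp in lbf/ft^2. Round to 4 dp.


v_fps = 609/60 = 10.15 ft/s
dp = 0.0215*(110/1.93)*0.075*10.15^2/(2*32.174) = 0.1471 lbf/ft^2

0.1471 lbf/ft^2


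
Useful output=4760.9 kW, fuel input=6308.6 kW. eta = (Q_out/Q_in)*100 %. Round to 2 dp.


eta = (4760.9/6308.6)*100 = 75.47 %

75.47 %


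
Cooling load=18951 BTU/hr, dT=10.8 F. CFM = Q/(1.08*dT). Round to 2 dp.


CFM = 18951 / (1.08 * 10.8) = 1624.74

1624.74 CFM


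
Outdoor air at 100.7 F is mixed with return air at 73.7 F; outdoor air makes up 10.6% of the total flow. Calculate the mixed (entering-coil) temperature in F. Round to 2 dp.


T_mix = 73.7 + (10.6/100)*(100.7-73.7) = 76.56 F

76.56 F


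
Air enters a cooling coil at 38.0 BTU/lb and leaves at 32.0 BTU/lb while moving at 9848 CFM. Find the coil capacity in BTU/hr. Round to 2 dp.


Q = 4.5 * 9848 * (38.0 - 32.0) = 265896.00 BTU/hr

265896.00 BTU/hr


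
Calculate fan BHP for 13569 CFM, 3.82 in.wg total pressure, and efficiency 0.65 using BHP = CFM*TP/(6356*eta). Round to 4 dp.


BHP = 13569 * 3.82 / (6356 * 0.65) = 12.5463 hp

12.5463 hp


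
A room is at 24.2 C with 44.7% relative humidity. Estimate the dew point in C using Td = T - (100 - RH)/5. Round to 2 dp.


Td = 24.2 - (100-44.7)/5 = 13.14 C

13.14 C


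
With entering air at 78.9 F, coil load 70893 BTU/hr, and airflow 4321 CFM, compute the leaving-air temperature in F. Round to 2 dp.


dT = 70893/(1.08*4321) = 15.1913
T_leave = 78.9 - 15.1913 = 63.71 F

63.71 F


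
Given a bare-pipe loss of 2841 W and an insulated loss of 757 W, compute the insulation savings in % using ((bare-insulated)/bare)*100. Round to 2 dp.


Savings = ((2841-757)/2841)*100 = 73.35 %

73.35 %


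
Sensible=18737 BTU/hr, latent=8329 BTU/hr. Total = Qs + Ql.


Qt = 18737 + 8329 = 27066 BTU/hr

27066 BTU/hr


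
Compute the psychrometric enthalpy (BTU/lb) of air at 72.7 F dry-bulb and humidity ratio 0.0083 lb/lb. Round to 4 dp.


h = 0.24*72.7 + 0.0083*(1061+0.444*72.7) = 26.5222 BTU/lb

26.5222 BTU/lb


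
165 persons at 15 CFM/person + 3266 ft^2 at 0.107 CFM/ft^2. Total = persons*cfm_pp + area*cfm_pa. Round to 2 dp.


Total = 165*15 + 3266*0.107 = 2824.46 CFM

2824.46 CFM


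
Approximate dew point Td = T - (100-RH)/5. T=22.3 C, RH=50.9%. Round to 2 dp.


Td = 22.3 - (100-50.9)/5 = 12.48 C

12.48 C


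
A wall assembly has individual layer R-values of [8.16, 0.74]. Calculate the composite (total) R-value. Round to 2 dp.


R_total = 8.16 + 0.74 = 8.90

8.90


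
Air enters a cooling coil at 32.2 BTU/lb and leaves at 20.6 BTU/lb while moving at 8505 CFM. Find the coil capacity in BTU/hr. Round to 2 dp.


Q = 4.5 * 8505 * (32.2 - 20.6) = 443961.00 BTU/hr

443961.00 BTU/hr


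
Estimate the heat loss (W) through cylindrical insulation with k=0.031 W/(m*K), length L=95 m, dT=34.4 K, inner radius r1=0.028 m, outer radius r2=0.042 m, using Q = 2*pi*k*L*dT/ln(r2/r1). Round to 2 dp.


Q = 2*pi*0.031*95*34.4/ln(0.042/0.028) = 1569.89 W

1569.89 W


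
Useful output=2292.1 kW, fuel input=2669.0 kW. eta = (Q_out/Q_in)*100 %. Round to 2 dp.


eta = (2292.1/2669.0)*100 = 85.88 %

85.88 %


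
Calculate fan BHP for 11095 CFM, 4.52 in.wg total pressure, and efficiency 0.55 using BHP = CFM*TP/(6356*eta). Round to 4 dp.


BHP = 11095 * 4.52 / (6356 * 0.55) = 14.3456 hp

14.3456 hp


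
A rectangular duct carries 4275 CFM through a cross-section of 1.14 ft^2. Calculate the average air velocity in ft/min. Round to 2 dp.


V = 4275 / 1.14 = 3750.00 ft/min

3750.00 ft/min


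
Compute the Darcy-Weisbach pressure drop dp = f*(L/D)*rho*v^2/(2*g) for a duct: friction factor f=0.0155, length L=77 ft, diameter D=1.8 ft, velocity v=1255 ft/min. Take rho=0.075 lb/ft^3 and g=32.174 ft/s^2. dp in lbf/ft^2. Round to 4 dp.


v_fps = 1255/60 = 20.9167 ft/s
dp = 0.0155*(77/1.8)*0.075*20.9167^2/(2*32.174) = 0.3381 lbf/ft^2

0.3381 lbf/ft^2


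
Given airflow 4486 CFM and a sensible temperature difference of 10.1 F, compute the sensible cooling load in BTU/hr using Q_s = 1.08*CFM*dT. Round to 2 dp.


Q = 1.08 * 4486 * 10.1 = 48933.29 BTU/hr

48933.29 BTU/hr


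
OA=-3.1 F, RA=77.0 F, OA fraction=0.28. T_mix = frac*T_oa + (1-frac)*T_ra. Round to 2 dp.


T_mix = 0.28*(-3.1) + 0.72*77.0 = 54.57 F

54.57 F


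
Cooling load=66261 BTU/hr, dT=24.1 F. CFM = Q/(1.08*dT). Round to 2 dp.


CFM = 66261 / (1.08 * 24.1) = 2545.76

2545.76 CFM


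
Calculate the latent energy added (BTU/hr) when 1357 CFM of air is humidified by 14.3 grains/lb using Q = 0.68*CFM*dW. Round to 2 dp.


Q = 0.68 * 1357 * 14.3 = 13195.47 BTU/hr

13195.47 BTU/hr


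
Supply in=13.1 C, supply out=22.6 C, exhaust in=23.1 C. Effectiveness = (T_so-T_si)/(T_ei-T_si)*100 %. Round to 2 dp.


eff = (22.6-13.1)/(23.1-13.1)*100 = 95.00 %

95.00 %


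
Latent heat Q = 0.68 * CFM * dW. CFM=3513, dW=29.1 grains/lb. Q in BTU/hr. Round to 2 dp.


Q = 0.68 * 3513 * 29.1 = 69515.24 BTU/hr

69515.24 BTU/hr


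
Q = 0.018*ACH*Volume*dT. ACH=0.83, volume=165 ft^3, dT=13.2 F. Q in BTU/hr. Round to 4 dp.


Q = 0.018 * 0.83 * 165 * 13.2 = 32.5393 BTU/hr

32.5393 BTU/hr


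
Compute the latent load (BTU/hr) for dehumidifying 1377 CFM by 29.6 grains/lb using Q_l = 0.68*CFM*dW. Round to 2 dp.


Q = 0.68 * 1377 * 29.6 = 27716.26 BTU/hr

27716.26 BTU/hr


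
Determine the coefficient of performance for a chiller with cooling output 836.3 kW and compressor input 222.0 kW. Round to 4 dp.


COP = 836.3 / 222.0 = 3.7671

3.7671


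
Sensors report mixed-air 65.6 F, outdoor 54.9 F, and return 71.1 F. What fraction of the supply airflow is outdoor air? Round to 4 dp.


frac = (65.6 - 71.1) / (54.9 - 71.1) = 0.3395

0.3395


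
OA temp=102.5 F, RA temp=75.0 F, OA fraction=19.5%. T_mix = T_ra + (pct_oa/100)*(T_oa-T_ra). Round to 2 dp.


T_mix = 75.0 + (19.5/100)*(102.5-75.0) = 80.36 F

80.36 F


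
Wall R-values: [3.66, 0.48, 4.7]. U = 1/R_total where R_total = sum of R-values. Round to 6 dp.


R_total = 3.66 + 0.48 + 4.7 = 8.84
U = 1/8.84 = 0.113122

0.113122


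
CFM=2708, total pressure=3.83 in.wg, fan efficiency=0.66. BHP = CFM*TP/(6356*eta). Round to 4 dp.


BHP = 2708 * 3.83 / (6356 * 0.66) = 2.4724 hp

2.4724 hp


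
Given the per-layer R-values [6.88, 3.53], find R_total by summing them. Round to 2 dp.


R_total = 6.88 + 3.53 = 10.41

10.41


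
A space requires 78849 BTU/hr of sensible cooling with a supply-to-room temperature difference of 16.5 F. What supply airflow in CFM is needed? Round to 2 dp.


CFM = 78849 / (1.08 * 16.5) = 4424.75

4424.75 CFM


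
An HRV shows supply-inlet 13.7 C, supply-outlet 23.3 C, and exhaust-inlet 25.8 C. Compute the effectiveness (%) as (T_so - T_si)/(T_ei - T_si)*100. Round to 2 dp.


eff = (23.3-13.7)/(25.8-13.7)*100 = 79.34 %

79.34 %


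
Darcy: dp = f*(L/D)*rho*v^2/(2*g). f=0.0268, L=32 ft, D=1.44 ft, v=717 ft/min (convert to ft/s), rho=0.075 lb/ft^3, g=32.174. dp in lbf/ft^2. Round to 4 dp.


v_fps = 717/60 = 11.95 ft/s
dp = 0.0268*(32/1.44)*0.075*11.95^2/(2*32.174) = 0.0991 lbf/ft^2

0.0991 lbf/ft^2


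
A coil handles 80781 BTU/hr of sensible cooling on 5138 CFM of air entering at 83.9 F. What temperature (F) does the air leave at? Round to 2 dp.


dT = 80781/(1.08*5138) = 14.5577
T_leave = 83.9 - 14.5577 = 69.34 F

69.34 F


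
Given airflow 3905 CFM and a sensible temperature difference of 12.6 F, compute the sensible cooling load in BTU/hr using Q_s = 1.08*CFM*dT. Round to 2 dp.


Q = 1.08 * 3905 * 12.6 = 53139.24 BTU/hr

53139.24 BTU/hr


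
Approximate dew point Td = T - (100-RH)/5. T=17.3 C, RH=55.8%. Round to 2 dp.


Td = 17.3 - (100-55.8)/5 = 8.46 C

8.46 C


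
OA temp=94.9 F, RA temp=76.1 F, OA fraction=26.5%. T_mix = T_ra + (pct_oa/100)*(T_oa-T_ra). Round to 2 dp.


T_mix = 76.1 + (26.5/100)*(94.9-76.1) = 81.08 F

81.08 F


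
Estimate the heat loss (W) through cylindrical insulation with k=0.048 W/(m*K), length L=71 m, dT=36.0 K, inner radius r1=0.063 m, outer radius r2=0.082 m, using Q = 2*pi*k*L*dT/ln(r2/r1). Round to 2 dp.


Q = 2*pi*0.048*71*36.0/ln(0.082/0.063) = 2924.57 W

2924.57 W


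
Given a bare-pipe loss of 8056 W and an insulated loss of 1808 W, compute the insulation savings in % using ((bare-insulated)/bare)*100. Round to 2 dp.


Savings = ((8056-1808)/8056)*100 = 77.56 %

77.56 %


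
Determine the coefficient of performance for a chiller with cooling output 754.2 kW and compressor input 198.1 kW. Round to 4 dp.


COP = 754.2 / 198.1 = 3.8072

3.8072


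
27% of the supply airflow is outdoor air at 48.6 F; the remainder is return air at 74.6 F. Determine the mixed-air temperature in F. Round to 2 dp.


T_mix = 0.27*48.6 + 0.73*74.6 = 67.58 F

67.58 F


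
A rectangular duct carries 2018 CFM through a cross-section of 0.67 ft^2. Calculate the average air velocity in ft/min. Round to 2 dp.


V = 2018 / 0.67 = 3011.94 ft/min

3011.94 ft/min


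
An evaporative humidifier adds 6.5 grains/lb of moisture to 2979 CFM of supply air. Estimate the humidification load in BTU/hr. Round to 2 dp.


Q = 0.68 * 2979 * 6.5 = 13167.18 BTU/hr

13167.18 BTU/hr


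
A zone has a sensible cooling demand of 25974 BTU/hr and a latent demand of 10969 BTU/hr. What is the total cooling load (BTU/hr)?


Qt = 25974 + 10969 = 36943 BTU/hr

36943 BTU/hr


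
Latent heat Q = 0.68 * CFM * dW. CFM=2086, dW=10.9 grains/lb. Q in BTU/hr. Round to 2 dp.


Q = 0.68 * 2086 * 10.9 = 15461.43 BTU/hr

15461.43 BTU/hr


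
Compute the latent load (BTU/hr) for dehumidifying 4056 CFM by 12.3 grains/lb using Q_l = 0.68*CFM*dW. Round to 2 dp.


Q = 0.68 * 4056 * 12.3 = 33924.38 BTU/hr

33924.38 BTU/hr


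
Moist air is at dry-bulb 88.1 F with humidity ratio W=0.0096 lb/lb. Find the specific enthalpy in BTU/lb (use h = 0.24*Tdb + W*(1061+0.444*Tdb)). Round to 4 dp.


h = 0.24*88.1 + 0.0096*(1061+0.444*88.1) = 31.7051 BTU/lb

31.7051 BTU/lb


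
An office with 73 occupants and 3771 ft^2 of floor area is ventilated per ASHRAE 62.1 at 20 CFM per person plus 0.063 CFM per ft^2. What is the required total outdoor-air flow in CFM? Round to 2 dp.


Total = 73*20 + 3771*0.063 = 1697.57 CFM

1697.57 CFM


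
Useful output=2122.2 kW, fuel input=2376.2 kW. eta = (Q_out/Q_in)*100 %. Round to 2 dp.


eta = (2122.2/2376.2)*100 = 89.31 %

89.31 %


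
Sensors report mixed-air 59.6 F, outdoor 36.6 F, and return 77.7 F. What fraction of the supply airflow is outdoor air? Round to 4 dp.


frac = (59.6 - 77.7) / (36.6 - 77.7) = 0.4404

0.4404


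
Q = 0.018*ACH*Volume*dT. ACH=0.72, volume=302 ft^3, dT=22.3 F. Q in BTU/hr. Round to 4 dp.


Q = 0.018 * 0.72 * 302 * 22.3 = 87.2804 BTU/hr

87.2804 BTU/hr


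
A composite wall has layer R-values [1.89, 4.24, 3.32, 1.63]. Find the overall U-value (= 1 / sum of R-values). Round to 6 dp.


R_total = 1.89 + 4.24 + 3.32 + 1.63 = 11.08
U = 1/11.08 = 0.090253

0.090253


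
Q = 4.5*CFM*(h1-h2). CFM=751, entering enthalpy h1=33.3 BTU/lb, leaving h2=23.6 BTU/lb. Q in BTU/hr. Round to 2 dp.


Q = 4.5 * 751 * (33.3 - 23.6) = 32781.15 BTU/hr

32781.15 BTU/hr


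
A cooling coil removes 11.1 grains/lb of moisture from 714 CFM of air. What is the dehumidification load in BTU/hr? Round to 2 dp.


Q = 0.68 * 714 * 11.1 = 5389.27 BTU/hr

5389.27 BTU/hr


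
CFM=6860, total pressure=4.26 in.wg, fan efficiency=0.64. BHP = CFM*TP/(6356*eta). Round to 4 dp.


BHP = 6860 * 4.26 / (6356 * 0.64) = 7.1841 hp

7.1841 hp


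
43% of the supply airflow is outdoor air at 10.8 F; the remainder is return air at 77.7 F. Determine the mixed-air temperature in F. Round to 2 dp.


T_mix = 0.43*10.8 + 0.57*77.7 = 48.93 F

48.93 F


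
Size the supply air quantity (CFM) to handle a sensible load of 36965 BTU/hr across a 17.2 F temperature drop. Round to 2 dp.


CFM = 36965 / (1.08 * 17.2) = 1989.93

1989.93 CFM


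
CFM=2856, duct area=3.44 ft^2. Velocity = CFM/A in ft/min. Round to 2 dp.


V = 2856 / 3.44 = 830.23 ft/min

830.23 ft/min


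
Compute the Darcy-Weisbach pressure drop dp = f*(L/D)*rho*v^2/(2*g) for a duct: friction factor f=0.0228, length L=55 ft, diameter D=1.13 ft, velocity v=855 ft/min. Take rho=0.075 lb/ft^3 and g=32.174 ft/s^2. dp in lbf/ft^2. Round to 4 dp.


v_fps = 855/60 = 14.25 ft/s
dp = 0.0228*(55/1.13)*0.075*14.25^2/(2*32.174) = 0.2626 lbf/ft^2

0.2626 lbf/ft^2


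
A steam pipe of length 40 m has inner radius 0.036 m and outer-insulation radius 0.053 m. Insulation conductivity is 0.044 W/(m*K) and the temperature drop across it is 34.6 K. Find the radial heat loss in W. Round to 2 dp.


Q = 2*pi*0.044*40*34.6/ln(0.053/0.036) = 989.26 W

989.26 W


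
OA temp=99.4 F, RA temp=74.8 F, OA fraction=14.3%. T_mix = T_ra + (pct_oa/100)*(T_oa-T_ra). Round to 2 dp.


T_mix = 74.8 + (14.3/100)*(99.4-74.8) = 78.32 F

78.32 F


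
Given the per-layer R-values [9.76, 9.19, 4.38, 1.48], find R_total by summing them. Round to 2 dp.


R_total = 9.76 + 9.19 + 4.38 + 1.48 = 24.81

24.81


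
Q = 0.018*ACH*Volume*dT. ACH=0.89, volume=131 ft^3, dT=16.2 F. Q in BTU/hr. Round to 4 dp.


Q = 0.018 * 0.89 * 131 * 16.2 = 33.9976 BTU/hr

33.9976 BTU/hr


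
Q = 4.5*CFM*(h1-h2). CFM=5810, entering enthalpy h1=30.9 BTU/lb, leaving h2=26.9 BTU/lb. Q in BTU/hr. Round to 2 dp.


Q = 4.5 * 5810 * (30.9 - 26.9) = 104580.00 BTU/hr

104580.00 BTU/hr


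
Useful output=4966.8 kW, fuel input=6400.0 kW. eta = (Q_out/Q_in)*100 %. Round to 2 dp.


eta = (4966.8/6400.0)*100 = 77.61 %

77.61 %


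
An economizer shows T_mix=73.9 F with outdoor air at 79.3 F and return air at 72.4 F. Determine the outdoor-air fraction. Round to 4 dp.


frac = (73.9 - 72.4) / (79.3 - 72.4) = 0.2174

0.2174


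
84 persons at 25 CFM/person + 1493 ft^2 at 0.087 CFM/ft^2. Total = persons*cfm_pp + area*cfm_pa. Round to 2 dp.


Total = 84*25 + 1493*0.087 = 2229.89 CFM

2229.89 CFM


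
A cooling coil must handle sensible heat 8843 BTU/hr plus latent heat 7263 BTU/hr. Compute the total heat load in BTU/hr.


Qt = 8843 + 7263 = 16106 BTU/hr

16106 BTU/hr


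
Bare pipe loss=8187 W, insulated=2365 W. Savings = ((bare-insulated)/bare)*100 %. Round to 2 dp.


Savings = ((8187-2365)/8187)*100 = 71.11 %

71.11 %


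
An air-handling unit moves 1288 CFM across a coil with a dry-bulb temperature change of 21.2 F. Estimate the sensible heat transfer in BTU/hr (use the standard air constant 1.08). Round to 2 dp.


Q = 1.08 * 1288 * 21.2 = 29490.05 BTU/hr

29490.05 BTU/hr


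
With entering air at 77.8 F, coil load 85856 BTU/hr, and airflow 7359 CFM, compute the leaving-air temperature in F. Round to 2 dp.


dT = 85856/(1.08*7359) = 10.8026
T_leave = 77.8 - 10.8026 = 67.00 F

67.00 F


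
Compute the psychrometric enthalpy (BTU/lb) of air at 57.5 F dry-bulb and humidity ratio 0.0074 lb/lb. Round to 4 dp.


h = 0.24*57.5 + 0.0074*(1061+0.444*57.5) = 21.8403 BTU/lb

21.8403 BTU/lb


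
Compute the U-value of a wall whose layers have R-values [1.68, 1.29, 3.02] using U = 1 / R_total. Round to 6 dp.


R_total = 1.68 + 1.29 + 3.02 = 5.99
U = 1/5.99 = 0.166945

0.166945


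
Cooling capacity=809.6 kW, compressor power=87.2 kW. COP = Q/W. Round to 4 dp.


COP = 809.6 / 87.2 = 9.2844

9.2844


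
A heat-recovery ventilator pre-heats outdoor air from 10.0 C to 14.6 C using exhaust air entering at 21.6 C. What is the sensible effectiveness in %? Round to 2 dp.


eff = (14.6-10.0)/(21.6-10.0)*100 = 39.66 %

39.66 %


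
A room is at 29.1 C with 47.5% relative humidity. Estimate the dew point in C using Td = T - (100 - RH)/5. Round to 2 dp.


Td = 29.1 - (100-47.5)/5 = 18.60 C

18.60 C


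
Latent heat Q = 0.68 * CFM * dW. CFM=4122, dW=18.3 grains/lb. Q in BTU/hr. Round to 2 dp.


Q = 0.68 * 4122 * 18.3 = 51294.17 BTU/hr

51294.17 BTU/hr


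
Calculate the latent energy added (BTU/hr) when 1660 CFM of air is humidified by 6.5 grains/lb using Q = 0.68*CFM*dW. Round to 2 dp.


Q = 0.68 * 1660 * 6.5 = 7337.20 BTU/hr

7337.20 BTU/hr


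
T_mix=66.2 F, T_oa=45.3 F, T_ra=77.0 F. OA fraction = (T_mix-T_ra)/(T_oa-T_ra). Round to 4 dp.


frac = (66.2 - 77.0) / (45.3 - 77.0) = 0.3407

0.3407


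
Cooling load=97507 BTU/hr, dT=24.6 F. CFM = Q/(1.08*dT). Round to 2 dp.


CFM = 97507 / (1.08 * 24.6) = 3670.09

3670.09 CFM


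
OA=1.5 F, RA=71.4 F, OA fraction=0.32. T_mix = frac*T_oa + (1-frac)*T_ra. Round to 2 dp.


T_mix = 0.32*1.5 + 0.68*71.4 = 49.03 F

49.03 F


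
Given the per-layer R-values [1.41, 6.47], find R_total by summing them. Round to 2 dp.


R_total = 1.41 + 6.47 = 7.88

7.88


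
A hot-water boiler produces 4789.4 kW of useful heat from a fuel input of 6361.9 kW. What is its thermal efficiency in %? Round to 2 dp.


eta = (4789.4/6361.9)*100 = 75.28 %

75.28 %


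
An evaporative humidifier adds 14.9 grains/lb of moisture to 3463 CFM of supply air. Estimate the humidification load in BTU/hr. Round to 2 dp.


Q = 0.68 * 3463 * 14.9 = 35087.12 BTU/hr

35087.12 BTU/hr


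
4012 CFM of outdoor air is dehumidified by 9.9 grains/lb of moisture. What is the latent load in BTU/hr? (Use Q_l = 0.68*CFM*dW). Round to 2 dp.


Q = 0.68 * 4012 * 9.9 = 27008.78 BTU/hr

27008.78 BTU/hr


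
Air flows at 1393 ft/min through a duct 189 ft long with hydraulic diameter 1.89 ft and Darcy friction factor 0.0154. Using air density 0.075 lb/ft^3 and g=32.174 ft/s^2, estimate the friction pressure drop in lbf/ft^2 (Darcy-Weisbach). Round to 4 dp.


v_fps = 1393/60 = 23.2167 ft/s
dp = 0.0154*(189/1.89)*0.075*23.2167^2/(2*32.174) = 0.9675 lbf/ft^2

0.9675 lbf/ft^2


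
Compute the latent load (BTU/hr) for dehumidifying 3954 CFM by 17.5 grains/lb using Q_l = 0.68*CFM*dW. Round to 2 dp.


Q = 0.68 * 3954 * 17.5 = 47052.60 BTU/hr

47052.60 BTU/hr


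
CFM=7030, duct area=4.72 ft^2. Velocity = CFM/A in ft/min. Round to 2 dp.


V = 7030 / 4.72 = 1489.41 ft/min

1489.41 ft/min


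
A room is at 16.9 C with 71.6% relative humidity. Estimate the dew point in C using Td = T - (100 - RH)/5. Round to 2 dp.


Td = 16.9 - (100-71.6)/5 = 11.22 C

11.22 C


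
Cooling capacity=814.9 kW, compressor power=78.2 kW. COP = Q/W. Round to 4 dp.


COP = 814.9 / 78.2 = 10.4207

10.4207


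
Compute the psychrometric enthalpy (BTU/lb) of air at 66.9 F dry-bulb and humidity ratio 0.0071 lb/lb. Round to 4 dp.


h = 0.24*66.9 + 0.0071*(1061+0.444*66.9) = 23.8000 BTU/lb

23.8000 BTU/lb


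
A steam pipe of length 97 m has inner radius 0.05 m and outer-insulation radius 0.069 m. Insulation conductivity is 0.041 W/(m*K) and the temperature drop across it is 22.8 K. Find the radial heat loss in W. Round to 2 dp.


Q = 2*pi*0.041*97*22.8/ln(0.069/0.05) = 1768.89 W

1768.89 W


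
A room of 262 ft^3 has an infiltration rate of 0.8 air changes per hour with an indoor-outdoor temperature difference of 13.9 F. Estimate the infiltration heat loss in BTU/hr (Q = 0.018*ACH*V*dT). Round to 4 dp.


Q = 0.018 * 0.8 * 262 * 13.9 = 52.4419 BTU/hr

52.4419 BTU/hr


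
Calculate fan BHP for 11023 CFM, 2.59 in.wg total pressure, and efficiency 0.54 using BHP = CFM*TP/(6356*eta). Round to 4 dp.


BHP = 11023 * 2.59 / (6356 * 0.54) = 8.3181 hp

8.3181 hp


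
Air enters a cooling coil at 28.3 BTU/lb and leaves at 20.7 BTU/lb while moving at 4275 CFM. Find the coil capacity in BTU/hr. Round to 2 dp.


Q = 4.5 * 4275 * (28.3 - 20.7) = 146205.00 BTU/hr

146205.00 BTU/hr


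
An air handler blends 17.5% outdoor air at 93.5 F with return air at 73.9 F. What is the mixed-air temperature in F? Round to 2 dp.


T_mix = 73.9 + (17.5/100)*(93.5-73.9) = 77.33 F

77.33 F


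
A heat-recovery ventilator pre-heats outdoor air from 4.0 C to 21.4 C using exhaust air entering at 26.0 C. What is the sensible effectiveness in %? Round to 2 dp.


eff = (21.4-4.0)/(26.0-4.0)*100 = 79.09 %

79.09 %


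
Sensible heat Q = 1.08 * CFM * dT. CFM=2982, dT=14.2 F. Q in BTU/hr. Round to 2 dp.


Q = 1.08 * 2982 * 14.2 = 45731.95 BTU/hr

45731.95 BTU/hr


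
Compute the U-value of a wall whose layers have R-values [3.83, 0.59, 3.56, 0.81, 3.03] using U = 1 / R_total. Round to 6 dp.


R_total = 3.83 + 0.59 + 3.56 + 0.81 + 3.03 = 11.82
U = 1/11.82 = 0.084602

0.084602


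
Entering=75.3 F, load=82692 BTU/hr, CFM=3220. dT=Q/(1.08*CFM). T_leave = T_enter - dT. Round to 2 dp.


dT = 82692/(1.08*3220) = 23.7785
T_leave = 75.3 - 23.7785 = 51.52 F

51.52 F


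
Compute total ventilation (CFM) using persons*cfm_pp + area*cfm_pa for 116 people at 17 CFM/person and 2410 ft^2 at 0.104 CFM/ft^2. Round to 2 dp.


Total = 116*17 + 2410*0.104 = 2222.64 CFM

2222.64 CFM


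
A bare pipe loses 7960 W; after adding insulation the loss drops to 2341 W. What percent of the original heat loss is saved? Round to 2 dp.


Savings = ((7960-2341)/7960)*100 = 70.59 %

70.59 %


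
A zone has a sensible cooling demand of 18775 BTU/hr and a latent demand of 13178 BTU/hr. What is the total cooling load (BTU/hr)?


Qt = 18775 + 13178 = 31953 BTU/hr

31953 BTU/hr


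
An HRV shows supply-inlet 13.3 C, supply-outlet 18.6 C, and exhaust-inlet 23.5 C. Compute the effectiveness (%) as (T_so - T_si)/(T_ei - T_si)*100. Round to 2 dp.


eff = (18.6-13.3)/(23.5-13.3)*100 = 51.96 %

51.96 %


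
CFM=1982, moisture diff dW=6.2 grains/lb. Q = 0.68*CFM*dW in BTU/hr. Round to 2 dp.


Q = 0.68 * 1982 * 6.2 = 8356.11 BTU/hr

8356.11 BTU/hr


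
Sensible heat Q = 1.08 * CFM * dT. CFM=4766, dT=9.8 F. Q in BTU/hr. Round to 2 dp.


Q = 1.08 * 4766 * 9.8 = 50443.34 BTU/hr

50443.34 BTU/hr


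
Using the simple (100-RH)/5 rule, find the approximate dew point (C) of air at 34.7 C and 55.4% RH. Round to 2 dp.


Td = 34.7 - (100-55.4)/5 = 25.78 C

25.78 C


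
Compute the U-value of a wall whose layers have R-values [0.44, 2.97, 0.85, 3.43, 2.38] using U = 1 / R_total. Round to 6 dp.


R_total = 0.44 + 2.97 + 0.85 + 3.43 + 2.38 = 10.07
U = 1/10.07 = 0.099305

0.099305


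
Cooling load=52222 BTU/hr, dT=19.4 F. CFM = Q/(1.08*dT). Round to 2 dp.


CFM = 52222 / (1.08 * 19.4) = 2492.46

2492.46 CFM


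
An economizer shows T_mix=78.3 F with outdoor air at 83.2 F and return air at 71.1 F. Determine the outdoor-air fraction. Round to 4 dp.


frac = (78.3 - 71.1) / (83.2 - 71.1) = 0.5950

0.5950


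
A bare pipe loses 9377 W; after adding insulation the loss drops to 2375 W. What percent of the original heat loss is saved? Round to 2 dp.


Savings = ((9377-2375)/9377)*100 = 74.67 %

74.67 %


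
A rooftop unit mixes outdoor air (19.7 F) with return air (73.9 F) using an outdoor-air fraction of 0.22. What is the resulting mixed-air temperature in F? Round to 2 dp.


T_mix = 0.22*19.7 + 0.78*73.9 = 61.98 F

61.98 F


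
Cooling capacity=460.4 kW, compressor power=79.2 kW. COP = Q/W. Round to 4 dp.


COP = 460.4 / 79.2 = 5.8131

5.8131


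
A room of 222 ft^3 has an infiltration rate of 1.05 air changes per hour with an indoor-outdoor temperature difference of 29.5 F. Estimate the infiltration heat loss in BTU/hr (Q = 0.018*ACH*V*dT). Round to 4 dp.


Q = 0.018 * 1.05 * 222 * 29.5 = 123.7761 BTU/hr

123.7761 BTU/hr


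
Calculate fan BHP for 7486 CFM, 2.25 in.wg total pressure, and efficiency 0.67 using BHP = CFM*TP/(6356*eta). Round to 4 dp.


BHP = 7486 * 2.25 / (6356 * 0.67) = 3.9552 hp

3.9552 hp


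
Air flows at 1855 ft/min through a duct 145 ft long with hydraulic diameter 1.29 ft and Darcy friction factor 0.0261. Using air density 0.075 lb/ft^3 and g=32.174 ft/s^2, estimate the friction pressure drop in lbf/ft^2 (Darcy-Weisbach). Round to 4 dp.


v_fps = 1855/60 = 30.9167 ft/s
dp = 0.0261*(145/1.29)*0.075*30.9167^2/(2*32.174) = 3.2684 lbf/ft^2

3.2684 lbf/ft^2


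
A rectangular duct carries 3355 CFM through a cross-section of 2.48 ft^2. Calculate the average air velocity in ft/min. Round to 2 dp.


V = 3355 / 2.48 = 1352.82 ft/min

1352.82 ft/min


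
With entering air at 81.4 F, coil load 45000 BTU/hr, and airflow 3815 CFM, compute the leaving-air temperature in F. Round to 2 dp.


dT = 45000/(1.08*3815) = 10.9218
T_leave = 81.4 - 10.9218 = 70.48 F

70.48 F


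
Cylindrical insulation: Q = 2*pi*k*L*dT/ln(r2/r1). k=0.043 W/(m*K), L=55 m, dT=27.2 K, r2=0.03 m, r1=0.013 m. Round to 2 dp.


Q = 2*pi*0.043*55*27.2/ln(0.03/0.013) = 483.33 W

483.33 W


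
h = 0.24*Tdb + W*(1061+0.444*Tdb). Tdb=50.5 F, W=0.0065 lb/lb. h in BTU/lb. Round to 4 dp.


h = 0.24*50.5 + 0.0065*(1061+0.444*50.5) = 19.1622 BTU/lb

19.1622 BTU/lb


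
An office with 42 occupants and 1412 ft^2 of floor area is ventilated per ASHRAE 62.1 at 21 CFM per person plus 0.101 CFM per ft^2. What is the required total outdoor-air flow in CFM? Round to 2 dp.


Total = 42*21 + 1412*0.101 = 1024.61 CFM

1024.61 CFM


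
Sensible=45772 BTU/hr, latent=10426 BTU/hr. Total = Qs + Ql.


Qt = 45772 + 10426 = 56198 BTU/hr

56198 BTU/hr


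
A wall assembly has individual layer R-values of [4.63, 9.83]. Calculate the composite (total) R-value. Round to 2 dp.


R_total = 4.63 + 9.83 = 14.46

14.46


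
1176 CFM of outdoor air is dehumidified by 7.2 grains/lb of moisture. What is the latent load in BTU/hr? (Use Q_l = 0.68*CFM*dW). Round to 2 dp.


Q = 0.68 * 1176 * 7.2 = 5757.70 BTU/hr

5757.70 BTU/hr


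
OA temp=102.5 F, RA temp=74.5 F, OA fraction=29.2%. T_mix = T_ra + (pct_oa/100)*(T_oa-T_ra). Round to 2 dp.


T_mix = 74.5 + (29.2/100)*(102.5-74.5) = 82.68 F

82.68 F


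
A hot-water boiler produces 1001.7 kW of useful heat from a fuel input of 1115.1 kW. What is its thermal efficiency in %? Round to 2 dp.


eta = (1001.7/1115.1)*100 = 89.83 %

89.83 %


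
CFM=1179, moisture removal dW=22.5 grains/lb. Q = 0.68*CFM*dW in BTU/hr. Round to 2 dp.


Q = 0.68 * 1179 * 22.5 = 18038.70 BTU/hr

18038.70 BTU/hr


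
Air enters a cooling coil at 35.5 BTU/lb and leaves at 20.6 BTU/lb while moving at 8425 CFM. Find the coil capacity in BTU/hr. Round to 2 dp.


Q = 4.5 * 8425 * (35.5 - 20.6) = 564896.25 BTU/hr

564896.25 BTU/hr


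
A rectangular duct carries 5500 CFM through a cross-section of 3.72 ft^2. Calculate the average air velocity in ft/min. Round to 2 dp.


V = 5500 / 3.72 = 1478.49 ft/min

1478.49 ft/min


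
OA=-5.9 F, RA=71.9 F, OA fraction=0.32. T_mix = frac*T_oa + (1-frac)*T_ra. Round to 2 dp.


T_mix = 0.32*(-5.9) + 0.68*71.9 = 47.00 F

47.00 F


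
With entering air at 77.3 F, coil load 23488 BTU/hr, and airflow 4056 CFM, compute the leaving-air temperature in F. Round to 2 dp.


dT = 23488/(1.08*4056) = 5.3620
T_leave = 77.3 - 5.3620 = 71.94 F

71.94 F


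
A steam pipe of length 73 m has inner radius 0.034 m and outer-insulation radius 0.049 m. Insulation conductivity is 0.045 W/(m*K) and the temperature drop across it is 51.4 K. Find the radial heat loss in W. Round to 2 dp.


Q = 2*pi*0.045*73*51.4/ln(0.049/0.034) = 2902.94 W

2902.94 W


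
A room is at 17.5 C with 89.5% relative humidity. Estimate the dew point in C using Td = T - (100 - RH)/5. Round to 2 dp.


Td = 17.5 - (100-89.5)/5 = 15.40 C

15.40 C


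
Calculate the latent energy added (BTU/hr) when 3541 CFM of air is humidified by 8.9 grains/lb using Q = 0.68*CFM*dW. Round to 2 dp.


Q = 0.68 * 3541 * 8.9 = 21430.13 BTU/hr

21430.13 BTU/hr


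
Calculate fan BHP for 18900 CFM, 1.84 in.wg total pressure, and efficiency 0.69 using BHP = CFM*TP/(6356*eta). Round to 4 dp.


BHP = 18900 * 1.84 / (6356 * 0.69) = 7.9295 hp

7.9295 hp


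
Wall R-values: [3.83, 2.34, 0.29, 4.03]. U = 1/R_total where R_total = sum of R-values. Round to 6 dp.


R_total = 3.83 + 2.34 + 0.29 + 4.03 = 10.49
U = 1/10.49 = 0.095329

0.095329


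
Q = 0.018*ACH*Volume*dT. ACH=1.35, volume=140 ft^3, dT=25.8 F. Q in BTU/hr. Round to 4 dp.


Q = 0.018 * 1.35 * 140 * 25.8 = 87.7716 BTU/hr

87.7716 BTU/hr


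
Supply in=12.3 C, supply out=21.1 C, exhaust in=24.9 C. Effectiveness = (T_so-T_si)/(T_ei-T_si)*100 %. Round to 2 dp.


eff = (21.1-12.3)/(24.9-12.3)*100 = 69.84 %

69.84 %


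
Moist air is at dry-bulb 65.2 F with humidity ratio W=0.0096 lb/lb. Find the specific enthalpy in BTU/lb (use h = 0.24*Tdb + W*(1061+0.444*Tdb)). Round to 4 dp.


h = 0.24*65.2 + 0.0096*(1061+0.444*65.2) = 26.1115 BTU/lb

26.1115 BTU/lb


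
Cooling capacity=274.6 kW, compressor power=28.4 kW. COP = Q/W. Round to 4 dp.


COP = 274.6 / 28.4 = 9.6690

9.6690


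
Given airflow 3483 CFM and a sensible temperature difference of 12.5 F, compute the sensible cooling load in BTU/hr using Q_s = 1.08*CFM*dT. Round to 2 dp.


Q = 1.08 * 3483 * 12.5 = 47020.50 BTU/hr

47020.50 BTU/hr


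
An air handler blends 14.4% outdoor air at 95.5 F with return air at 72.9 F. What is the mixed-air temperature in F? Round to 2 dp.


T_mix = 72.9 + (14.4/100)*(95.5-72.9) = 76.15 F

76.15 F


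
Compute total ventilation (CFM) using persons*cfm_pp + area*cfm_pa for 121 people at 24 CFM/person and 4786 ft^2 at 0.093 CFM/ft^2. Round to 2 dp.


Total = 121*24 + 4786*0.093 = 3349.10 CFM

3349.10 CFM


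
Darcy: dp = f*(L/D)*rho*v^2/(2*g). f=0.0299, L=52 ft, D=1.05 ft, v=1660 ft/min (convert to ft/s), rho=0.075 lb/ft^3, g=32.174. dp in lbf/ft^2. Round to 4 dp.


v_fps = 1660/60 = 27.6667 ft/s
dp = 0.0299*(52/1.05)*0.075*27.6667^2/(2*32.174) = 1.3211 lbf/ft^2

1.3211 lbf/ft^2


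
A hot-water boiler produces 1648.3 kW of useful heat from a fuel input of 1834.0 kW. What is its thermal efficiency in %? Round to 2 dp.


eta = (1648.3/1834.0)*100 = 89.87 %

89.87 %


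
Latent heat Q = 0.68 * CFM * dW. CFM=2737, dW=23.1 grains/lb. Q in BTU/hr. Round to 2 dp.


Q = 0.68 * 2737 * 23.1 = 42992.80 BTU/hr

42992.80 BTU/hr


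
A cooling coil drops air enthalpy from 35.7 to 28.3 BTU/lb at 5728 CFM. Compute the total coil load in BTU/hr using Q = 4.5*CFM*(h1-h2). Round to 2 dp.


Q = 4.5 * 5728 * (35.7 - 28.3) = 190742.40 BTU/hr

190742.40 BTU/hr


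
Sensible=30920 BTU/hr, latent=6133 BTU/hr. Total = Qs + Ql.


Qt = 30920 + 6133 = 37053 BTU/hr

37053 BTU/hr


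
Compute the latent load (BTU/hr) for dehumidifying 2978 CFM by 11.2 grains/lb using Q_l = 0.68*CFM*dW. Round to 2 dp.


Q = 0.68 * 2978 * 11.2 = 22680.45 BTU/hr

22680.45 BTU/hr


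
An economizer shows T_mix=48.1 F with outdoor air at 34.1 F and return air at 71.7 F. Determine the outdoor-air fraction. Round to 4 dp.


frac = (48.1 - 71.7) / (34.1 - 71.7) = 0.6277

0.6277


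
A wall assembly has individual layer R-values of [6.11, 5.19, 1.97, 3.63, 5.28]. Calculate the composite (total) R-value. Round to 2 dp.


R_total = 6.11 + 5.19 + 1.97 + 3.63 + 5.28 = 22.18

22.18


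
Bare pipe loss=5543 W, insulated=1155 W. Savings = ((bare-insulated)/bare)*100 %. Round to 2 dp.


Savings = ((5543-1155)/5543)*100 = 79.16 %

79.16 %


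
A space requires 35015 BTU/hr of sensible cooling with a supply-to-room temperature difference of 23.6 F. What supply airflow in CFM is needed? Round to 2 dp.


CFM = 35015 / (1.08 * 23.6) = 1373.78

1373.78 CFM


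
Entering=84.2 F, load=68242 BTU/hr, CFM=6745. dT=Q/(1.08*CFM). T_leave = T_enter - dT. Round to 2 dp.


dT = 68242/(1.08*6745) = 9.3680
T_leave = 84.2 - 9.3680 = 74.83 F

74.83 F


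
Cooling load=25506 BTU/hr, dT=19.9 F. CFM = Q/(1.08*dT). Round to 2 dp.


CFM = 25506 / (1.08 * 19.9) = 1186.77

1186.77 CFM


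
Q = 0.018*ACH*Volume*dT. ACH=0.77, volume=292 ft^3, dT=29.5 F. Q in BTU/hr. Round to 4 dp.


Q = 0.018 * 0.77 * 292 * 29.5 = 119.3900 BTU/hr

119.3900 BTU/hr


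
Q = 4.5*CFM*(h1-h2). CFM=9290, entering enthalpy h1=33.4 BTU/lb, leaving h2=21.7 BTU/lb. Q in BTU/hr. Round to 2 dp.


Q = 4.5 * 9290 * (33.4 - 21.7) = 489118.50 BTU/hr

489118.50 BTU/hr


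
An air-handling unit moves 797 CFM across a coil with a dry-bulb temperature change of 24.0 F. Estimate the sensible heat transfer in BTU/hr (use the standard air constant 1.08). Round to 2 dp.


Q = 1.08 * 797 * 24.0 = 20658.24 BTU/hr

20658.24 BTU/hr


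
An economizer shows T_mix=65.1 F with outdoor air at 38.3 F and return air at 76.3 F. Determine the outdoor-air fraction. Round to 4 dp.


frac = (65.1 - 76.3) / (38.3 - 76.3) = 0.2947

0.2947


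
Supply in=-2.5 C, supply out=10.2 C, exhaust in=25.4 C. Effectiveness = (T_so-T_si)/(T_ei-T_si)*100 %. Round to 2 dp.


eff = (10.2-(-2.5))/(25.4-(-2.5))*100 = 45.52 %

45.52 %


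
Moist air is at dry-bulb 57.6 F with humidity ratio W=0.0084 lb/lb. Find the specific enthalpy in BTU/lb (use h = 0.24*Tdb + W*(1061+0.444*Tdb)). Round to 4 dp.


h = 0.24*57.6 + 0.0084*(1061+0.444*57.6) = 22.9512 BTU/lb

22.9512 BTU/lb


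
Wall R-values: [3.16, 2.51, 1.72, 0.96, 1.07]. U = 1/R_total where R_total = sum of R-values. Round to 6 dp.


R_total = 3.16 + 2.51 + 1.72 + 0.96 + 1.07 = 9.42
U = 1/9.42 = 0.106157

0.106157


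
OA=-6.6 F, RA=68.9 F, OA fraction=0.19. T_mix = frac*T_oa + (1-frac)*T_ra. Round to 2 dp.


T_mix = 0.19*(-6.6) + 0.81*68.9 = 54.56 F

54.56 F


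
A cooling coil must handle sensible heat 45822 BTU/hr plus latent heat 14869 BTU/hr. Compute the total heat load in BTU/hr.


Qt = 45822 + 14869 = 60691 BTU/hr

60691 BTU/hr


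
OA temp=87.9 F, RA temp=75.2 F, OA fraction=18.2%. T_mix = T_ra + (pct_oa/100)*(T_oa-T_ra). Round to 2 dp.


T_mix = 75.2 + (18.2/100)*(87.9-75.2) = 77.51 F

77.51 F


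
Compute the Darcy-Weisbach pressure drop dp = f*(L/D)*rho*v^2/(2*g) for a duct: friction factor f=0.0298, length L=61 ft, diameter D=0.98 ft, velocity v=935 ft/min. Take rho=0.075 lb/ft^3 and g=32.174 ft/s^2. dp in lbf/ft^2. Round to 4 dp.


v_fps = 935/60 = 15.5833 ft/s
dp = 0.0298*(61/0.98)*0.075*15.5833^2/(2*32.174) = 0.5250 lbf/ft^2

0.5250 lbf/ft^2


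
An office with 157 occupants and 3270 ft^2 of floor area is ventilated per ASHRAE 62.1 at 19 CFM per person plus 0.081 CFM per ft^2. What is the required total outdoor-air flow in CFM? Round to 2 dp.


Total = 157*19 + 3270*0.081 = 3247.87 CFM

3247.87 CFM


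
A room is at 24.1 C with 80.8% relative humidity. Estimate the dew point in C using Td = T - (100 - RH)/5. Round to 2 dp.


Td = 24.1 - (100-80.8)/5 = 20.26 C

20.26 C


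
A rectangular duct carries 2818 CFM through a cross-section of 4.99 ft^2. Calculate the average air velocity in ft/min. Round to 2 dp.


V = 2818 / 4.99 = 564.73 ft/min

564.73 ft/min


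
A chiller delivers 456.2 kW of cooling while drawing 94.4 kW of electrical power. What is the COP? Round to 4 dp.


COP = 456.2 / 94.4 = 4.8326

4.8326


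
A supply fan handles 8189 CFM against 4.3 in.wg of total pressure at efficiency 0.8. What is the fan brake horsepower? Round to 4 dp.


BHP = 8189 * 4.3 / (6356 * 0.8) = 6.9251 hp

6.9251 hp


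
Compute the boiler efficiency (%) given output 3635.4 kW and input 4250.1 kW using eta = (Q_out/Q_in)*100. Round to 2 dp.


eta = (3635.4/4250.1)*100 = 85.54 %

85.54 %


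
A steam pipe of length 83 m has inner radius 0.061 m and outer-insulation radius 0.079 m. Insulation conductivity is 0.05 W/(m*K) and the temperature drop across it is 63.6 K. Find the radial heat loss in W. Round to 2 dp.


Q = 2*pi*0.05*83*63.6/ln(0.079/0.061) = 6413.58 W

6413.58 W


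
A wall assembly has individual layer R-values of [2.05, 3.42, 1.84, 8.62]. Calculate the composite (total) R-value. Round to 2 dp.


R_total = 2.05 + 3.42 + 1.84 + 8.62 = 15.93

15.93


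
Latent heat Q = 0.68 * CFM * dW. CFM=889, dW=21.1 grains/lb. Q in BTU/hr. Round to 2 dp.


Q = 0.68 * 889 * 21.1 = 12755.37 BTU/hr

12755.37 BTU/hr


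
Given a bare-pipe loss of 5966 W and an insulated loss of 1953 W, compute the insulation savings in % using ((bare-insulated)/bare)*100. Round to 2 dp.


Savings = ((5966-1953)/5966)*100 = 67.26 %

67.26 %


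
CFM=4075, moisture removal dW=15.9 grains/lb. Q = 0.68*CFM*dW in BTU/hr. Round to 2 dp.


Q = 0.68 * 4075 * 15.9 = 44058.90 BTU/hr

44058.90 BTU/hr


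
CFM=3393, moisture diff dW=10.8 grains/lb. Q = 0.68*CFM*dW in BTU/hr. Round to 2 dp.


Q = 0.68 * 3393 * 10.8 = 24918.19 BTU/hr

24918.19 BTU/hr


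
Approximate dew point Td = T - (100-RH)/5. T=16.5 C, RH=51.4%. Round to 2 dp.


Td = 16.5 - (100-51.4)/5 = 6.78 C

6.78 C


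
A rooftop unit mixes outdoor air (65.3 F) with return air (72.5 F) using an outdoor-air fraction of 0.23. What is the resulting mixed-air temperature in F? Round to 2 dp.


T_mix = 0.23*65.3 + 0.77*72.5 = 70.84 F

70.84 F


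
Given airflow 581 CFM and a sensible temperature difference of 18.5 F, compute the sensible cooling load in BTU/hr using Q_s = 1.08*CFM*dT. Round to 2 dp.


Q = 1.08 * 581 * 18.5 = 11608.38 BTU/hr

11608.38 BTU/hr


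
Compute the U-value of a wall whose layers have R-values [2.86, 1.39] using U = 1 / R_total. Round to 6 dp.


R_total = 2.86 + 1.39 = 4.25
U = 1/4.25 = 0.235294

0.235294


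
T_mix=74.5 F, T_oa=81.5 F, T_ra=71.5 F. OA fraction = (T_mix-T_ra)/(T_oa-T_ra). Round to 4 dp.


frac = (74.5 - 71.5) / (81.5 - 71.5) = 0.3000

0.3000


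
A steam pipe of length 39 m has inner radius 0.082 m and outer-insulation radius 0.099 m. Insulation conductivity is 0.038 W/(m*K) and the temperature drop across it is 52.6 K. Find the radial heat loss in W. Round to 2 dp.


Q = 2*pi*0.038*39*52.6/ln(0.099/0.082) = 2599.75 W

2599.75 W


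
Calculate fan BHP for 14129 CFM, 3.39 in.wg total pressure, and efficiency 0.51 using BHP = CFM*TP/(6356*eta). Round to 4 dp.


BHP = 14129 * 3.39 / (6356 * 0.51) = 14.7760 hp

14.7760 hp


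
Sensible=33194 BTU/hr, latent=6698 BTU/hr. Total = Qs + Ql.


Qt = 33194 + 6698 = 39892 BTU/hr

39892 BTU/hr


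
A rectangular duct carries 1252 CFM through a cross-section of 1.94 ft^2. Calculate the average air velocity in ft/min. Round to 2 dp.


V = 1252 / 1.94 = 645.36 ft/min

645.36 ft/min


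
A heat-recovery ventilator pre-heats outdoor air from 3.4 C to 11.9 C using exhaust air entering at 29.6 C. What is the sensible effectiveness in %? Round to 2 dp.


eff = (11.9-3.4)/(29.6-3.4)*100 = 32.44 %

32.44 %


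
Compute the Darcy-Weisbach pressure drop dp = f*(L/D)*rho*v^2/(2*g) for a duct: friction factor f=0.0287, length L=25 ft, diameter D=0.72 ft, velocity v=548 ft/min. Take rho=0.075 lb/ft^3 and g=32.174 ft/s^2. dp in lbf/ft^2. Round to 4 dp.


v_fps = 548/60 = 9.1333 ft/s
dp = 0.0287*(25/0.72)*0.075*9.1333^2/(2*32.174) = 0.0969 lbf/ft^2

0.0969 lbf/ft^2
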